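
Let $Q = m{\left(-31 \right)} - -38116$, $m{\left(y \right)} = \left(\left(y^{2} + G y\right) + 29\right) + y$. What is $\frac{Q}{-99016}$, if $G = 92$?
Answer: $- \frac{36223}{99016} \approx -0.36583$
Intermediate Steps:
$m{\left(y \right)} = 29 + y^{2} + 93 y$ ($m{\left(y \right)} = \left(\left(y^{2} + 92 y\right) + 29\right) + y = \left(29 + y^{2} + 92 y\right) + y = 29 + y^{2} + 93 y$)
$Q = 36223$ ($Q = \left(29 + \left(-31\right)^{2} + 93 \left(-31\right)\right) - -38116 = \left(29 + 961 - 2883\right) + 38116 = -1893 + 38116 = 36223$)
$\frac{Q}{-99016} = \frac{36223}{-99016} = 36223 \left(- \frac{1}{99016}\right) = - \frac{36223}{99016}$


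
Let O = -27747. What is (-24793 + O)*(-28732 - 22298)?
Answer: 2681116200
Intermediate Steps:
(-24793 + O)*(-28732 - 22298) = (-24793 - 27747)*(-28732 - 22298) = -52540*(-51030) = 2681116200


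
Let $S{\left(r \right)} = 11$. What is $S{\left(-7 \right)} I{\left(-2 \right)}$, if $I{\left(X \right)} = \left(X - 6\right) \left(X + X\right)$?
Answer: $352$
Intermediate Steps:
$I{\left(X \right)} = 2 X \left(-6 + X\right)$ ($I{\left(X \right)} = \left(-6 + X\right) 2 X = 2 X \left(-6 + X\right)$)
$S{\left(-7 \right)} I{\left(-2 \right)} = 11 \cdot 2 \left(-2\right) \left(-6 - 2\right) = 11 \cdot 2 \left(-2\right) \left(-8\right) = 11 \cdot 32 = 352$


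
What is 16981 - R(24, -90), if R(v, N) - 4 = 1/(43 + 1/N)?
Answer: 65683923/3869 ≈ 16977.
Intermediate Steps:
R(v, N) = 4 + 1/(43 + 1/N)
16981 - R(24, -90) = 16981 - (4 + 173*(-90))/(1 + 43*(-90)) = 16981 - (4 - 15570)/(1 - 3870) = 16981 - (-15566)/(-3869) = 16981 - (-1)*(-15566)/3869 = 16981 - 1*15566/3869 = 16981 - 15566/3869 = 65683923/3869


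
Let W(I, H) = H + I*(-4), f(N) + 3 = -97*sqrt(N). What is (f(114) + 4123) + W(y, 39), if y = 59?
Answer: 3923 - 97*sqrt(114) ≈ 2887.3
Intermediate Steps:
f(N) = -3 - 97*sqrt(N)
W(I, H) = H - 4*I
(f(114) + 4123) + W(y, 39) = ((-3 - 97*sqrt(114)) + 4123) + (39 - 4*59) = (4120 - 97*sqrt(114)) + (39 - 236) = (4120 - 97*sqrt(114)) - 197 = 3923 - 97*sqrt(114)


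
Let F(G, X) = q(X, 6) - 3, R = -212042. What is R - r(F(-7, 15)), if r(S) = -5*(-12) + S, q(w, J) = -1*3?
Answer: -212096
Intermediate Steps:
q(w, J) = -3
F(G, X) = -6 (F(G, X) = -3 - 3 = -6)
r(S) = 60 + S
R - r(F(-7, 15)) = -212042 - (60 - 6) = -212042 - 1*54 = -212042 - 54 = -212096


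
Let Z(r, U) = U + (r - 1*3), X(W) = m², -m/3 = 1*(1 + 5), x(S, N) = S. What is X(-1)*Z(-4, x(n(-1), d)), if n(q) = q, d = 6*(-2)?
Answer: -2592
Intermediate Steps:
d = -12
m = -18 (m = -3*(1 + 5) = -3*6 = -18)
X(W) = 324 (X(W) = (-18)² = 324)
Z(r, U) = -3 + U + r (Z(r, U) = U + (r - 3) = U + (-3 + r) = -3 + U + r)
X(-1)*Z(-4, x(n(-1), d)) = 324*(-3 - 1 - 4) = 324*(-8) = -2592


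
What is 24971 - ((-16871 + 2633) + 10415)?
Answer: 28794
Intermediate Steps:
24971 - ((-16871 + 2633) + 10415) = 24971 - (-14238 + 10415) = 24971 - 1*(-3823) = 24971 + 3823 = 28794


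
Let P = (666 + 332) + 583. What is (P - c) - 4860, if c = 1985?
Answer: -5264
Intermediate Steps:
P = 1581 (P = 998 + 583 = 1581)
(P - c) - 4860 = (1581 - 1*1985) - 4860 = (1581 - 1985) - 4860 = -404 - 4860 = -5264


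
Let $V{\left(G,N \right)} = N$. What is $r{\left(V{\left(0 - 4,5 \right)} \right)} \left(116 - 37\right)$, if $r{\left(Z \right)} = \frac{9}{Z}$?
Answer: $\frac{711}{5} \approx 142.2$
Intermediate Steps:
$r{\left(V{\left(0 - 4,5 \right)} \right)} \left(116 - 37\right) = \frac{9}{5} \left(116 - 37\right) = 9 \cdot \frac{1}{5} \cdot 79 = \frac{9}{5} \cdot 79 = \frac{711}{5}$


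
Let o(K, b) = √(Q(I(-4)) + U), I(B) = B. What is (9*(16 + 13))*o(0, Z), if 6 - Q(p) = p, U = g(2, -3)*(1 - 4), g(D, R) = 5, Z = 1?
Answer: 261*I*√5 ≈ 583.61*I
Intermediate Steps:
U = -15 (U = 5*(1 - 4) = 5*(-3) = -15)
Q(p) = 6 - p
o(K, b) = I*√5 (o(K, b) = √((6 - 1*(-4)) - 15) = √((6 + 4) - 15) = √(10 - 15) = √(-5) = I*√5)
(9*(16 + 13))*o(0, Z) = (9*(16 + 13))*(I*√5) = (9*29)*(I*√5) = 261*(I*√5) = 261*I*√5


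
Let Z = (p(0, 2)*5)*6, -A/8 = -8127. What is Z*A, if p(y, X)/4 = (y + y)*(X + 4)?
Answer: 0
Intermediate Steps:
p(y, X) = 8*y*(4 + X) (p(y, X) = 4*((y + y)*(X + 4)) = 4*((2*y)*(4 + X)) = 4*(2*y*(4 + X)) = 8*y*(4 + X))
A = 65016 (A = -8*(-8127) = 65016)
Z = 0 (Z = ((8*0*(4 + 2))*5)*6 = ((8*0*6)*5)*6 = (0*5)*6 = 0*6 = 0)
Z*A = 0*65016 = 0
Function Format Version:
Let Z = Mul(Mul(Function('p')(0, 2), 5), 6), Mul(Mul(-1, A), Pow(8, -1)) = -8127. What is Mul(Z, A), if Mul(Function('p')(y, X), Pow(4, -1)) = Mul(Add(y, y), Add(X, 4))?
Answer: 0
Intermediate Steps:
Function('p')(y, X) = Mul(8, y, Add(4, X)) (Function('p')(y, X) = Mul(4, Mul(Add(y, y), Add(X, 4))) = Mul(4, Mul(Mul(2, y), Add(4, X))) = Mul(4, Mul(2, y, Add(4, X))) = Mul(8, y, Add(4, X)))
A = 65016 (A = Mul(-8, -8127) = 65016)
Z = 0 (Z = Mul(Mul(Mul(8, 0, Add(4, 2)), 5), 6) = Mul(Mul(Mul(8, 0, 6), 5), 6) = Mul(Mul(0, 5), 6) = Mul(0, 6) = 0)
Mul(Z, A) = Mul(0, 65016) = 0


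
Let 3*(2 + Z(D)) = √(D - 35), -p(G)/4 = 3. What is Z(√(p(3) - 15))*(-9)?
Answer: 18 - 3*√(-35 + 3*I*√3) ≈ 16.686 - 17.797*I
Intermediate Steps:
p(G) = -12 (p(G) = -4*3 = -12)
Z(D) = -2 + √(-35 + D)/3 (Z(D) = -2 + √(D - 35)/3 = -2 + √(-35 + D)/3)
Z(√(p(3) - 15))*(-9) = (-2 + √(-35 + √(-12 - 15))/3)*(-9) = (-2 + √(-35 + √(-27))/3)*(-9) = (-2 + √(-35 + 3*I*√3)/3)*(-9) = 18 - 3*√(-35 + 3*I*√3)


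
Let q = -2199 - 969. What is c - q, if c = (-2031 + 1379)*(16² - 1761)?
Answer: 984428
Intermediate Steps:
c = 981260 (c = -652*(256 - 1761) = -652*(-1505) = 981260)
q = -3168
c - q = 981260 - 1*(-3168) = 981260 + 3168 = 984428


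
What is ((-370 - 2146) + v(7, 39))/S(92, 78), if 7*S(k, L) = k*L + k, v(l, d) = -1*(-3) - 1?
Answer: -8799/3634 ≈ -2.4213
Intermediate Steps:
v(l, d) = 2 (v(l, d) = 3 - 1 = 2)
S(k, L) = k/7 + L*k/7 (S(k, L) = (k*L + k)/7 = (L*k + k)/7 = (k + L*k)/7 = k/7 + L*k/7)
((-370 - 2146) + v(7, 39))/S(92, 78) = ((-370 - 2146) + 2)/(((1/7)*92*(1 + 78))) = (-2516 + 2)/(((1/7)*92*79)) = -2514/7268/7 = -2514*7/7268 = -8799/3634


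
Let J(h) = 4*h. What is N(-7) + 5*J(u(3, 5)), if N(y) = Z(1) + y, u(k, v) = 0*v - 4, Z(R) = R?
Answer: -86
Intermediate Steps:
u(k, v) = -4 (u(k, v) = 0 - 4 = -4)
N(y) = 1 + y
N(-7) + 5*J(u(3, 5)) = (1 - 7) + 5*(4*(-4)) = -6 + 5*(-16) = -6 - 80 = -86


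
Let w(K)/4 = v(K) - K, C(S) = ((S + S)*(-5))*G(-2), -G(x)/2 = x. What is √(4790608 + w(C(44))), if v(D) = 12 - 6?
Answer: 2*√1199418 ≈ 2190.4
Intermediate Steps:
v(D) = 6
G(x) = -2*x
C(S) = -40*S (C(S) = ((S + S)*(-5))*(-2*(-2)) = ((2*S)*(-5))*4 = -10*S*4 = -40*S)
w(K) = 24 - 4*K (w(K) = 4*(6 - K) = 24 - 4*K)
√(4790608 + w(C(44))) = √(4790608 + (24 - (-160)*44)) = √(4790608 + (24 - 4*(-1760))) = √(4790608 + (24 + 7040)) = √(4790608 + 7064) = √4797672 = 2*√1199418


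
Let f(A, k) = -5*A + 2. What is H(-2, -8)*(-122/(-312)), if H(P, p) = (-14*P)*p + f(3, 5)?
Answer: -4819/52 ≈ -92.673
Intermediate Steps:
f(A, k) = 2 - 5*A
H(P, p) = -13 - 14*P*p (H(P, p) = (-14*P)*p + (2 - 5*3) = -14*P*p + (2 - 15) = -14*P*p - 13 = -13 - 14*P*p)
H(-2, -8)*(-122/(-312)) = (-13 - 14*(-2)*(-8))*(-122/(-312)) = (-13 - 224)*(-122*(-1/312)) = -237*61/156 = -4819/52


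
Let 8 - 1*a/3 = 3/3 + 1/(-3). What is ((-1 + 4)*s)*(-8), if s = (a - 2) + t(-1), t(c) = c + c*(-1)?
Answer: -480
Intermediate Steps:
t(c) = 0 (t(c) = c - c = 0)
a = 22 (a = 24 - 3*(3/3 + 1/(-3)) = 24 - 3*(3*(⅓) + 1*(-⅓)) = 24 - 3*(1 - ⅓) = 24 - 3*⅔ = 24 - 2 = 22)
s = 20 (s = (22 - 2) + 0 = 20 + 0 = 20)
((-1 + 4)*s)*(-8) = ((-1 + 4)*20)*(-8) = (3*20)*(-8) = 60*(-8) = -480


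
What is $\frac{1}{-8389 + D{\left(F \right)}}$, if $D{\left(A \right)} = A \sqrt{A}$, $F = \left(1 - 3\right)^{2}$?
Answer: $- \frac{1}{8381} \approx -0.00011932$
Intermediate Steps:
$F = 4$ ($F = \left(-2\right)^{2} = 4$)
$D{\left(A \right)} = A^{\frac{3}{2}}$
$\frac{1}{-8389 + D{\left(F \right)}} = \frac{1}{-8389 + 4^{\frac{3}{2}}} = \frac{1}{-8389 + 8} = \frac{1}{-8381} = - \frac{1}{8381}$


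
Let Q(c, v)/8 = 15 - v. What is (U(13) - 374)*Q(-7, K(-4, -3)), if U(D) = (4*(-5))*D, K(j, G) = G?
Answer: -91296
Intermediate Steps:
Q(c, v) = 120 - 8*v (Q(c, v) = 8*(15 - v) = 120 - 8*v)
U(D) = -20*D
(U(13) - 374)*Q(-7, K(-4, -3)) = (-20*13 - 374)*(120 - 8*(-3)) = (-260 - 374)*(120 + 24) = -634*144 = -91296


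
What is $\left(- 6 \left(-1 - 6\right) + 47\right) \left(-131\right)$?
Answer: $-11659$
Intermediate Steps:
$\left(- 6 \left(-1 - 6\right) + 47\right) \left(-131\right) = \left(\left(-6\right) \left(-7\right) + 47\right) \left(-131\right) = \left(42 + 47\right) \left(-131\right) = 89 \left(-131\right) = -11659$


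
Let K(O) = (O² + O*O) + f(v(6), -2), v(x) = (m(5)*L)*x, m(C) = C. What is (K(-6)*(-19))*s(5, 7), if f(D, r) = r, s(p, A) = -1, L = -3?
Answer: 1330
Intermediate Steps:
v(x) = -15*x (v(x) = (5*(-3))*x = -15*x)
K(O) = -2 + 2*O² (K(O) = (O² + O*O) - 2 = (O² + O²) - 2 = 2*O² - 2 = -2 + 2*O²)
(K(-6)*(-19))*s(5, 7) = ((-2 + 2*(-6)²)*(-19))*(-1) = ((-2 + 2*36)*(-19))*(-1) = ((-2 + 72)*(-19))*(-1) = (70*(-19))*(-1) = -1330*(-1) = 1330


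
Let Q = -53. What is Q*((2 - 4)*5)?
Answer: 530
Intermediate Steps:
Q*((2 - 4)*5) = -53*(2 - 4)*5 = -(-106)*5 = -53*(-10) = 530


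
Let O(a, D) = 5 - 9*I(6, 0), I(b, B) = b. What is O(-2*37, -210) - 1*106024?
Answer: -106073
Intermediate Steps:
O(a, D) = -49 (O(a, D) = 5 - 9*6 = 5 - 54 = -49)
O(-2*37, -210) - 1*106024 = -49 - 1*106024 = -49 - 106024 = -106073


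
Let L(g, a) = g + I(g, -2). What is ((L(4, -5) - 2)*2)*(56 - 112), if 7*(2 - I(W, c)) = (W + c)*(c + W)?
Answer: -384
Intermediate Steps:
I(W, c) = 2 - (W + c)²/7 (I(W, c) = 2 - (W + c)*(c + W)/7 = 2 - (W + c)*(W + c)/7 = 2 - (W + c)²/7)
L(g, a) = 2 + g - (-2 + g)²/7 (L(g, a) = g + (2 - (g - 2)²/7) = g + (2 - (-2 + g)²/7) = 2 + g - (-2 + g)²/7)
((L(4, -5) - 2)*2)*(56 - 112) = (((10/7 - ⅐*4² + (11/7)*4) - 2)*2)*(56 - 112) = (((10/7 - ⅐*16 + 44/7) - 2)*2)*(-56) = (((10/7 - 16/7 + 44/7) - 2)*2)*(-56) = ((38/7 - 2)*2)*(-56) = ((24/7)*2)*(-56) = (48/7)*(-56) = -384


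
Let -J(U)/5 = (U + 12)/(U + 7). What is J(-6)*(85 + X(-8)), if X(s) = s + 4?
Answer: -2430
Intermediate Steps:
X(s) = 4 + s
J(U) = -5*(12 + U)/(7 + U) (J(U) = -5*(U + 12)/(U + 7) = -5*(12 + U)/(7 + U))
J(-6)*(85 + X(-8)) = (5*(-12 - 1*(-6))/(7 - 6))*(85 + (4 - 8)) = (5*(-12 + 6)/1)*(85 - 4) = (5*1*(-6))*81 = -30*81 = -2430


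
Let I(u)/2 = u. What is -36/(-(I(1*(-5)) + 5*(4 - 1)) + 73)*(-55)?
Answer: 495/17 ≈ 29.118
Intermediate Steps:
I(u) = 2*u
-36/(-(I(1*(-5)) + 5*(4 - 1)) + 73)*(-55) = -36/(-(2*(1*(-5)) + 5*(4 - 1)) + 73)*(-55) = -36/(-(2*(-5) + 5*3) + 73)*(-55) = -36/(-(-10 + 15) + 73)*(-55) = -36/(-1*5 + 73)*(-55) = -36/(-5 + 73)*(-55) = -36/68*(-55) = -36*1/68*(-55) = -9/17*(-55) = 495/17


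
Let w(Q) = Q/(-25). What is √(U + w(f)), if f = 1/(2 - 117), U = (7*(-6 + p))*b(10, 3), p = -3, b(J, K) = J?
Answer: 11*I*√1721435/575 ≈ 25.1*I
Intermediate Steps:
U = -630 (U = (7*(-6 - 3))*10 = (7*(-9))*10 = -63*10 = -630)
f = -1/115 (f = 1/(-115) = -1/115 ≈ -0.0086956)
w(Q) = -Q/25 (w(Q) = Q*(-1/25) = -Q/25)
√(U + w(f)) = √(-630 - 1/25*(-1/115)) = √(-630 + 1/2875) = √(-1811249/2875) = 11*I*√1721435/575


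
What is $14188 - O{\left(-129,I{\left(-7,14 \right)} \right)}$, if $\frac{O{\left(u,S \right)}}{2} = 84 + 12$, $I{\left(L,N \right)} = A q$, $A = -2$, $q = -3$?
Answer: $13996$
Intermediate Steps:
$I{\left(L,N \right)} = 6$ ($I{\left(L,N \right)} = \left(-2\right) \left(-3\right) = 6$)
$O{\left(u,S \right)} = 192$ ($O{\left(u,S \right)} = 2 \left(84 + 12\right) = 2 \cdot 96 = 192$)
$14188 - O{\left(-129,I{\left(-7,14 \right)} \right)} = 14188 - 192 = 13996$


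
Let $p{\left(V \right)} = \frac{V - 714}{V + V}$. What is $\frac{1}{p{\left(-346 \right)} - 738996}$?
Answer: $- \frac{173}{127846043} \approx -1.3532 \cdot 10^{-6}$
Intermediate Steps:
$p{\left(V \right)} = \frac{-714 + V}{2 V}$
$\frac{1}{p{\left(-346 \right)} - 738996} = \frac{1}{\frac{-714 - 346}{2 \left(-346\right)} - 738996} = \frac{1}{\frac{1}{2} \left(- \frac{1}{346}\right) \left(-1060\right) - 738996} = \frac{1}{\frac{265}{173} - 738996} = \frac{1}{- \frac{127846043}{173}} = - \frac{173}{127846043}$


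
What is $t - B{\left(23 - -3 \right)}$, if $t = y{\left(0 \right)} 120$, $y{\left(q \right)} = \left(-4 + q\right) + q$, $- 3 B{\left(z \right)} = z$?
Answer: $- \frac{1414}{3} \approx -471.33$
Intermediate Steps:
$B{\left(z \right)} = - \frac{z}{3}$
$y{\left(q \right)} = -4 + 2 q$
$t = -480$ ($t = \left(-4 + 2 \cdot 0\right) 120 = \left(-4 + 0\right) 120 = \left(-4\right) 120 = -480$)
$t - B{\left(23 - -3 \right)} = -480 - - \frac{23 - -3}{3} = -480 - - \frac{23 + 3}{3} = -480 - \left(- \frac{1}{3}\right) 26 = -480 - - \frac{26}{3} = -480 + \frac{26}{3} = - \frac{1414}{3}$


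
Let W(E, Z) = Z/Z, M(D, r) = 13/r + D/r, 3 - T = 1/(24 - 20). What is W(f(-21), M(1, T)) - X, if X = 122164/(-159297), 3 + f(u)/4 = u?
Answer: 281461/159297 ≈ 1.7669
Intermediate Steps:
f(u) = -12 + 4*u
T = 11/4 (T = 3 - 1/(24 - 20) = 3 - 1/4 = 3 - 1*¼ = 3 - ¼ = 11/4 ≈ 2.7500)
X = -122164/159297 (X = 122164*(-1/159297) = -122164/159297 ≈ -0.76689)
W(E, Z) = 1
W(f(-21), M(1, T)) - X = 1 - 1*(-122164/159297) = 1 + 122164/159297 = 281461/159297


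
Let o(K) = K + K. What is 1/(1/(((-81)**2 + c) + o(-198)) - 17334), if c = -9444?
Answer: -3279/56838187 ≈ -5.7690e-5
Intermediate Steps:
o(K) = 2*K
1/(1/(((-81)**2 + c) + o(-198)) - 17334) = 1/(1/(((-81)**2 - 9444) + 2*(-198)) - 17334) = 1/(1/((6561 - 9444) - 396) - 17334) = 1/(1/(-2883 - 396) - 17334) = 1/(1/(-3279) - 17334) = 1/(-1/3279 - 17334) = 1/(-56838187/3279) = -3279/56838187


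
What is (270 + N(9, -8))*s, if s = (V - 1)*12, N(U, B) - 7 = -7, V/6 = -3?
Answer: -61560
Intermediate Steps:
V = -18 (V = 6*(-3) = -18)
N(U, B) = 0 (N(U, B) = 7 - 7 = 0)
s = -228 (s = (-18 - 1)*12 = -19*12 = -228)
(270 + N(9, -8))*s = (270 + 0)*(-228) = 270*(-228) = -61560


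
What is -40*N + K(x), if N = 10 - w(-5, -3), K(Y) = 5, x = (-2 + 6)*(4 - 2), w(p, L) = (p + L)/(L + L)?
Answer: -1025/3 ≈ -341.67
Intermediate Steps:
w(p, L) = (L + p)/(2*L) (w(p, L) = (L + p)/((2*L)) = (L + p)*(1/(2*L)) = (L + p)/(2*L))
x = 8 (x = 4*2 = 8)
N = 26/3 (N = 10 - (-3 - 5)/(2*(-3)) = 10 - (-1)*(-8)/(2*3) = 10 - 1*4/3 = 10 - 4/3 = 26/3 ≈ 8.6667)
-40*N + K(x) = -40*26/3 + 5 = -1040/3 + 5 = -1025/3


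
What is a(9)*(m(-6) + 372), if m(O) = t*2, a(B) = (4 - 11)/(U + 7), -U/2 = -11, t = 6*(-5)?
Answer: -2184/29 ≈ -75.310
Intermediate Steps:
t = -30
U = 22 (U = -2*(-11) = 22)
a(B) = -7/29 (a(B) = (4 - 11)/(22 + 7) = -7/29)
m(O) = -60 (m(O) = -30*2 = -60)
a(9)*(m(-6) + 372) = -7*(-60 + 372)/29 = -7/29*312 = -2184/29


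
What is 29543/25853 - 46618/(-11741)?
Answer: 1552079517/303540073 ≈ 5.1133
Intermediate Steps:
29543/25853 - 46618/(-11741) = 29543*(1/25853) - 46618*(-1/11741) = 29543/25853 + 46618/11741 = 1552079517/303540073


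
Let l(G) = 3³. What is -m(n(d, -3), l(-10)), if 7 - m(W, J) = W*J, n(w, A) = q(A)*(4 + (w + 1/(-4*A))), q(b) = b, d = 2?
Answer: -1999/4 ≈ -499.75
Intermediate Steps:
l(G) = 27
n(w, A) = A*(4 + w - 1/(4*A)) (n(w, A) = A*(4 + (w + 1/(-4*A))) = A*(4 + (w - 1/(4*A))) = A*(4 + w - 1/(4*A)))
m(W, J) = 7 - J*W (m(W, J) = 7 - W*J = 7 - J*W)
-m(n(d, -3), l(-10)) = -(7 - 1*27*(-¼ - 3*(4 + 2))) = -(7 - 1*27*(-¼ - 3*6)) = -(7 - 1*27*(-¼ - 18)) = -(7 - 1*27*(-73/4)) = -(7 + 1971/4) = -1*1999/4 = -1999/4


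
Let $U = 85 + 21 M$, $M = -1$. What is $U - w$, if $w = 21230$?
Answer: $-21166$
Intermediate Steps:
$U = 64$ ($U = 85 + 21 \left(-1\right) = 85 - 21 = 64$)
$U - w = 64 - 21230 = -21166$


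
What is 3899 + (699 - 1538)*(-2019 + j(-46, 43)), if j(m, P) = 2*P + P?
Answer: 1589609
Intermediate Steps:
j(m, P) = 3*P
3899 + (699 - 1538)*(-2019 + j(-46, 43)) = 3899 + (699 - 1538)*(-2019 + 3*43) = 3899 - 839*(-2019 + 129) = 3899 - 839*(-1890) = 3899 + 1585710 = 1589609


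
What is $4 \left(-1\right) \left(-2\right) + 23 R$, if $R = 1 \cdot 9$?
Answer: $215$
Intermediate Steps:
$R = 9$
$4 \left(-1\right) \left(-2\right) + 23 R = 4 \left(-1\right) \left(-2\right) + 23 \cdot 9 = \left(-4\right) \left(-2\right) + 207 = 8 + 207 = 215$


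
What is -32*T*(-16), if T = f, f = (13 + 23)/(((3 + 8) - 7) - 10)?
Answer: -3072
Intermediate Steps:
f = -6 (f = 36/((11 - 7) - 10) = 36/(4 - 10) = 36/(-6) = 36*(-⅙) = -6)
T = -6
-32*T*(-16) = -32*(-6)*(-16) = 192*(-16) = -3072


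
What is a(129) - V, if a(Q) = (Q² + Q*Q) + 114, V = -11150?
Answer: 44546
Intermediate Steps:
a(Q) = 114 + 2*Q² (a(Q) = (Q² + Q²) + 114 = 2*Q² + 114 = 114 + 2*Q²)
a(129) - V = (114 + 2*129²) - 1*(-11150) = (114 + 2*16641) + 11150 = (114 + 33282) + 11150 = 33396 + 11150 = 44546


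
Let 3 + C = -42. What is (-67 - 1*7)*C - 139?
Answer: 3191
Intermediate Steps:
C = -45 (C = -3 - 42 = -45)
(-67 - 1*7)*C - 139 = (-67 - 1*7)*(-45) - 139 = (-67 - 7)*(-45) - 139 = -74*(-45) - 139 = 3330 - 139 = 3191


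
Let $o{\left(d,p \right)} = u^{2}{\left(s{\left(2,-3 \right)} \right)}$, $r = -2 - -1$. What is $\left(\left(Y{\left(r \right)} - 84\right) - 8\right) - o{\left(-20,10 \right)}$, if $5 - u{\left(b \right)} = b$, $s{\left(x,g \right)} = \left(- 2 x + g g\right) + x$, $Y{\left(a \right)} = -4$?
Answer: $-100$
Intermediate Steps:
$r = -1$ ($r = -2 + 1 = -1$)
$s{\left(x,g \right)} = g^{2} - x$ ($s{\left(x,g \right)} = \left(- 2 x + g^{2}\right) + x = \left(g^{2} - 2 x\right) + x = g^{2} - x$)
$u{\left(b \right)} = 5 - b$
$o{\left(d,p \right)} = 4$ ($o{\left(d,p \right)} = \left(5 - \left(\left(-3\right)^{2} - 2\right)\right)^{2} = \left(5 - \left(9 - 2\right)\right)^{2} = \left(5 - 7\right)^{2} = \left(-2\right)^{2} = 4$)
$\left(\left(Y{\left(r \right)} - 84\right) - 8\right) - o{\left(-20,10 \right)} = \left(\left(-4 - 84\right) - 8\right) - 4 = \left(-88 - 8\right) - 4 = -96 - 4 = -100$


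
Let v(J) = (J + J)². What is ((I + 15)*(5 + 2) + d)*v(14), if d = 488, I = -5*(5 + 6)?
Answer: 163072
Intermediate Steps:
I = -55 (I = -5*11 = -55)
v(J) = 4*J² (v(J) = (2*J)² = 4*J²)
((I + 15)*(5 + 2) + d)*v(14) = ((-55 + 15)*(5 + 2) + 488)*(4*14²) = (-40*7 + 488)*(4*196) = (-280 + 488)*784 = 208*784 = 163072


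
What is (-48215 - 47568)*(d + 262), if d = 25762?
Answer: -2492656792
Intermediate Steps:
(-48215 - 47568)*(d + 262) = (-48215 - 47568)*(25762 + 262) = -95783*26024 = -2492656792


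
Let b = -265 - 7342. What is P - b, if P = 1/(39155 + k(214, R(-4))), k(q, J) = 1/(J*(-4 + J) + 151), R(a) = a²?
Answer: 102163273105/13430166 ≈ 7607.0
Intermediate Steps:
k(q, J) = 1/(151 + J*(-4 + J))
b = -7607
P = 343/13430166 (P = 1/(39155 + 1/(151 + ((-4)²)² - 4*(-4)²)) = 1/(39155 + 1/(151 + 16² - 4*16)) = 1/(39155 + 1/(151 + 256 - 64)) = 1/(39155 + 1/343) = 1/(13430166/343) = 343/13430166 ≈ 2.5540e-5)
P - b = 343/13430166 - 1*(-7607) = 343/13430166 + 7607 = 102163273105/13430166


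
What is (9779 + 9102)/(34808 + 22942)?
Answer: 18881/57750 ≈ 0.32694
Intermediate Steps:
(9779 + 9102)/(34808 + 22942) = 18881/57750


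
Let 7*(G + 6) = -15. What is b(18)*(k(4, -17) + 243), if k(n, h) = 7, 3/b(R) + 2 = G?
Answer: -5250/71 ≈ -73.944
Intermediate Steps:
G = -57/7 (G = -6 + (⅐)*(-15) = -6 - 15/7 = -57/7 ≈ -8.1429)
b(R) = -21/71 (b(R) = 3/(-2 - 57/7) = 3/(-71/7) = 3*(-7/71) = -21/71)
b(18)*(k(4, -17) + 243) = -21*(7 + 243)/71 = -21/71*250 = -5250/71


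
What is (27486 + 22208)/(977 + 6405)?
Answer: 24847/3691 ≈ 6.7318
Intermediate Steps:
(27486 + 22208)/(977 + 6405) = 49694/7382 = 49694*(1/7382) = 24847/3691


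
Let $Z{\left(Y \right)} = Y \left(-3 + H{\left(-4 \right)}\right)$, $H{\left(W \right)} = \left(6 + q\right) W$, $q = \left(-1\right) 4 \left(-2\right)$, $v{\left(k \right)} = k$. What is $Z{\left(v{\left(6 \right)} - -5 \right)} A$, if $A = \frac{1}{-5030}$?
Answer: $\frac{649}{5030} \approx 0.12903$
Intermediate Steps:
$q = 8$ ($q = \left(-4\right) \left(-2\right) = 8$)
$H{\left(W \right)} = 14 W$ ($H{\left(W \right)} = \left(6 + 8\right) W = 14 W$)
$Z{\left(Y \right)} = - 59 Y$ ($Z{\left(Y \right)} = Y \left(-3 + 14 \left(-4\right)\right) = Y \left(-3 - 56\right) = Y \left(-59\right) = - 59 Y$)
$A = - \frac{1}{5030} \approx -0.00019881$
$Z{\left(v{\left(6 \right)} - -5 \right)} A = - 59 \left(6 - -5\right) \left(- \frac{1}{5030}\right) = - 59 \left(6 + 5\right) \left(- \frac{1}{5030}\right) = \left(-59\right) 11 \left(- \frac{1}{5030}\right) = \left(-649\right) \left(- \frac{1}{5030}\right) = \frac{649}{5030}$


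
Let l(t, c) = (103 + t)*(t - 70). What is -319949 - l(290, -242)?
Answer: -406409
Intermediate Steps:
l(t, c) = (-70 + t)*(103 + t) (l(t, c) = (103 + t)*(-70 + t) = (-70 + t)*(103 + t))
-319949 - l(290, -242) = -319949 - (-7210 + 290**2 + 33*290) = -319949 - (-7210 + 84100 + 9570) = -319949 - 1*86460 = -319949 - 86460 = -406409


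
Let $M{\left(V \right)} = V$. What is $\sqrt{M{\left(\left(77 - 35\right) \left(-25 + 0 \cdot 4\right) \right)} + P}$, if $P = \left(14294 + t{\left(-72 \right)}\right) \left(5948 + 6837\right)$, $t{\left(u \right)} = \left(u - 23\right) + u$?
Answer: $\sqrt{180612645} \approx 13439.0$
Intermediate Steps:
$t{\left(u \right)} = -23 + 2 u$ ($t{\left(u \right)} = \left(-23 + u\right) + u = -23 + 2 u$)
$P = 180613695$ ($P = \left(14294 + \left(-23 + 2 \left(-72\right)\right)\right) \left(5948 + 6837\right) = \left(14294 - 167\right) 12785 = 14127 \cdot 12785 = 180613695$)
$\sqrt{M{\left(\left(77 - 35\right) \left(-25 + 0 \cdot 4\right) \right)} + P} = \sqrt{\left(77 - 35\right) \left(-25 + 0 \cdot 4\right) + 180613695} = \sqrt{42 \left(-25 + 0\right) + 180613695} = \sqrt{42 \left(-25\right) + 180613695} = \sqrt{-1050 + 180613695} = \sqrt{180612645}$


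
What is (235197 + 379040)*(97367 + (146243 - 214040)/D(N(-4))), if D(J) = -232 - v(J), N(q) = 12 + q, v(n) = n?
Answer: 4798394260283/80 ≈ 5.9980e+10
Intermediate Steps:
D(J) = -232 - J
(235197 + 379040)*(97367 + (146243 - 214040)/D(N(-4))) = (235197 + 379040)*(97367 + (146243 - 214040)/(-232 - (12 - 4))) = 614237*(97367 - 67797/(-232 - 1*8)) = 614237*(97367 - 67797/(-232 - 8)) = 614237*(97367 - 67797/(-240)) = 614237*(97367 - 67797*(-1/240)) = 614237*(97367 + 22599/80) = 614237*(7811959/80) = 4798394260283/80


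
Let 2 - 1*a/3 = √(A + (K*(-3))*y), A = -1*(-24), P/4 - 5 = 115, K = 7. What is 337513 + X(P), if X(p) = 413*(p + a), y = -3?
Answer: 538231 - 1239*√87 ≈ 5.2667e+5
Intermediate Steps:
P = 480 (P = 20 + 4*115 = 20 + 460 = 480)
A = 24
a = 6 - 3*√87 (a = 6 - 3*√(24 + (7*(-3))*(-3)) = 6 - 3*√(24 - 21*(-3)) = 6 - 3*√(24 + 63) = 6 - 3*√87 ≈ -21.982)
X(p) = 2478 - 1239*√87 + 413*p (X(p) = 413*(p + (6 - 3*√87)) = 413*(6 + p - 3*√87) = 2478 - 1239*√87 + 413*p)
337513 + X(P) = 337513 + (2478 - 1239*√87 + 413*480) = 337513 + (2478 - 1239*√87 + 198240) = 337513 + (200718 - 1239*√87) = 538231 - 1239*√87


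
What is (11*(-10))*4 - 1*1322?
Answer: -1762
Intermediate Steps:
(11*(-10))*4 - 1*1322 = -110*4 - 1322 = -440 - 1322 = -1762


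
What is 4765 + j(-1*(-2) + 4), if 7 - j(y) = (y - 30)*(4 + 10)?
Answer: 5108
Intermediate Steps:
j(y) = 427 - 14*y (j(y) = 7 - (y - 30)*(4 + 10) = 7 - (-30 + y)*14 = 7 - (-420 + 14*y) = 7 + (420 - 14*y) = 427 - 14*y)
4765 + j(-1*(-2) + 4) = 4765 + (427 - 14*(-1*(-2) + 4)) = 4765 + (427 - 14*(2 + 4)) = 4765 + (427 - 14*6) = 4765 + (427 - 84) = 4765 + 343 = 5108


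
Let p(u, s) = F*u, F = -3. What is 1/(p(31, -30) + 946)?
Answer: 1/853 ≈ 0.0011723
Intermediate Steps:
p(u, s) = -3*u
1/(p(31, -30) + 946) = 1/(-3*31 + 946) = 1/(-93 + 946) = 1/853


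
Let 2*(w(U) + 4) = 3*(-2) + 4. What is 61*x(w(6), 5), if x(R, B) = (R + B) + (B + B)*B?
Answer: 3050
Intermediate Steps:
w(U) = -5 (w(U) = -4 + (3*(-2) + 4)/2 = -4 + (-6 + 4)/2 = -4 + (1/2)*(-2) = -4 - 1 = -5)
x(R, B) = B + R + 2*B**2 (x(R, B) = (B + R) + (2*B)*B = (B + R) + 2*B**2 = B + R + 2*B**2)
61*x(w(6), 5) = 61*(5 - 5 + 2*5**2) = 61*(5 - 5 + 2*25) = 61*(5 - 5 + 50) = 61*50 = 3050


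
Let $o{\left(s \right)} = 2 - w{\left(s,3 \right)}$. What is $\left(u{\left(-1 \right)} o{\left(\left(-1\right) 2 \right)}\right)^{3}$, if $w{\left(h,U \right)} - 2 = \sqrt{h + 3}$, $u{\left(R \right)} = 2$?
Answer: $-8$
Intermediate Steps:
$w{\left(h,U \right)} = 2 + \sqrt{3 + h}$ ($w{\left(h,U \right)} = 2 + \sqrt{h + 3} = 2 + \sqrt{3 + h}$)
$o{\left(s \right)} = - \sqrt{3 + s}$ ($o{\left(s \right)} = 2 - \left(2 + \sqrt{3 + s}\right) = - \sqrt{3 + s}$)
$\left(u{\left(-1 \right)} o{\left(\left(-1\right) 2 \right)}\right)^{3} = \left(2 \left(- \sqrt{3 - 2}\right)\right)^{3} = \left(2 \left(- \sqrt{1}\right)\right)^{3} = \left(2 \left(\left(-1\right) 1\right)\right)^{3} = \left(2 \left(-1\right)\right)^{3} = \left(-2\right)^{3} = -8$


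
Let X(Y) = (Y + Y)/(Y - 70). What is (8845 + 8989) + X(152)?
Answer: 731346/41 ≈ 17838.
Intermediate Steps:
X(Y) = 2*Y/(-70 + Y) (X(Y) = (2*Y)/(-70 + Y) = 2*Y/(-70 + Y))
(8845 + 8989) + X(152) = (8845 + 8989) + 2*152/(-70 + 152) = 17834 + 2*152/82 = 17834 + 2*152*(1/82) = 17834 + 152/41 = 731346/41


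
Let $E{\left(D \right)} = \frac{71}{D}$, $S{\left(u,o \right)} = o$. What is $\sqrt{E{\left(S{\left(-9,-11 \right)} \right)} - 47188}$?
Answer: $\frac{i \sqrt{5710529}}{11} \approx 217.24 i$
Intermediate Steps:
$\sqrt{E{\left(S{\left(-9,-11 \right)} \right)} - 47188} = \sqrt{\frac{71}{-11} - 47188} = \sqrt{71 \left(- \frac{1}{11}\right) - 47188} = \sqrt{- \frac{71}{11} - 47188} = \sqrt{- \frac{519139}{11}} = \frac{i \sqrt{5710529}}{11}$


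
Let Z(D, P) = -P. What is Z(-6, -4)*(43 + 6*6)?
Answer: 316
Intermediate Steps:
Z(-6, -4)*(43 + 6*6) = (-1*(-4))*(43 + 6*6) = 4*(43 + 36) = 4*79 = 316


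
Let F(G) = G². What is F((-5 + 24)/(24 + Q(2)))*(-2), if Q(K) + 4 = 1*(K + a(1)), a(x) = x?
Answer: -722/529 ≈ -1.3648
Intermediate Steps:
Q(K) = -3 + K (Q(K) = -4 + 1*(K + 1) = -4 + 1*(1 + K) = -4 + (1 + K) = -3 + K)
F((-5 + 24)/(24 + Q(2)))*(-2) = ((-5 + 24)/(24 + (-3 + 2)))²*(-2) = (19/(24 - 1))²*(-2) = (19/23)²*(-2) = (361/529)*(-2) = -722/529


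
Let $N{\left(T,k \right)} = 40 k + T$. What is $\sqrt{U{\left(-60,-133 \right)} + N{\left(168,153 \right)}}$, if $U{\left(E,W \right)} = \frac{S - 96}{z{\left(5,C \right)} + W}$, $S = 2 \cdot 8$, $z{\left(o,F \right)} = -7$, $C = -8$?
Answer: $\frac{2 \sqrt{77035}}{7} \approx 79.301$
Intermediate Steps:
$S = 16$
$N{\left(T,k \right)} = T + 40 k$
$U{\left(E,W \right)} = - \frac{80}{-7 + W}$ ($U{\left(E,W \right)} = \frac{16 - 96}{-7 + W} = - \frac{80}{-7 + W}$)
$\sqrt{U{\left(-60,-133 \right)} + N{\left(168,153 \right)}} = \sqrt{- \frac{80}{-7 - 133} + \left(168 + 40 \cdot 153\right)} = \sqrt{- \frac{80}{-140} + \left(168 + 6120\right)} = \sqrt{\left(-80\right) \left(- \frac{1}{140}\right) + 6288} = \sqrt{\frac{4}{7} + 6288} = \sqrt{\frac{44020}{7}} = \frac{2 \sqrt{77035}}{7}$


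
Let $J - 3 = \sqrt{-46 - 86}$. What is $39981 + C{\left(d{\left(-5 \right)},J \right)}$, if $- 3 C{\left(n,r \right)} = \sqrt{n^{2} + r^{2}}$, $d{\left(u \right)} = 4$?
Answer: $39981 - \frac{\sqrt{-107 + 12 i \sqrt{33}}}{3} \approx 39980.0 - 3.6077 i$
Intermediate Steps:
$J = 3 + 2 i \sqrt{33}$ ($J = 3 + \sqrt{-46 - 86} = 3 + \sqrt{-132} = 3 + 2 i \sqrt{33} \approx 3.0 + 11.489 i$)
$C{\left(n,r \right)} = - \frac{\sqrt{n^{2} + r^{2}}}{3}$
$39981 + C{\left(d{\left(-5 \right)},J \right)} = 39981 - \frac{\sqrt{4^{2} + \left(3 + 2 i \sqrt{33}\right)^{2}}}{3} = 39981 - \frac{\sqrt{16 + \left(3 + 2 i \sqrt{33}\right)^{2}}}{3}$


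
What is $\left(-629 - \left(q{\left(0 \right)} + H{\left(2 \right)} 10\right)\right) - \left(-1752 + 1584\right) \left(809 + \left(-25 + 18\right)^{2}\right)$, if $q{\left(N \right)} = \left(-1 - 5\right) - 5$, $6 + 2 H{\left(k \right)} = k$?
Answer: $143546$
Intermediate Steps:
$H{\left(k \right)} = -3 + \frac{k}{2}$
$q{\left(N \right)} = -11$ ($q{\left(N \right)} = -6 - 5 = -11$)
$\left(-629 - \left(q{\left(0 \right)} + H{\left(2 \right)} 10\right)\right) - \left(-1752 + 1584\right) \left(809 + \left(-25 + 18\right)^{2}\right) = \left(-629 - \left(-11 + \left(-3 + \frac{1}{2} \cdot 2\right) 10\right)\right) - \left(-1752 + 1584\right) \left(809 + \left(-25 + 18\right)^{2}\right) = \left(-629 - \left(-11 + \left(-3 + 1\right) 10\right)\right) - - 168 \left(809 + \left(-7\right)^{2}\right) = \left(-629 - \left(-11 - 20\right)\right) - - 168 \left(809 + 49\right) = \left(-629 - \left(-11 - 20\right)\right) - \left(-168\right) 858 = \left(-629 - -31\right) - -144144 = \left(-629 + 31\right) + 144144 = -598 + 144144 = 143546$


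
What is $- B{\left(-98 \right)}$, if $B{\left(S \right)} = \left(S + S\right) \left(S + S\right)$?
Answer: $-38416$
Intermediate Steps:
$B{\left(S \right)} = 4 S^{2}$ ($B{\left(S \right)} = 2 S 2 S = 4 S^{2}$)
$- B{\left(-98 \right)} = - 4 \left(-98\right)^{2} = - 4 \cdot 9604 = \left(-1\right) 38416 = -38416$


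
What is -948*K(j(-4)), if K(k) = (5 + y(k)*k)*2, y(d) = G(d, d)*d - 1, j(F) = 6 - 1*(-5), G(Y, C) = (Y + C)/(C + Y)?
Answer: -218040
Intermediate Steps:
G(Y, C) = 1 (G(Y, C) = (C + Y)/(C + Y) = 1)
j(F) = 11 (j(F) = 6 + 5 = 11)
y(d) = -1 + d (y(d) = 1*d - 1 = d - 1 = -1 + d)
K(k) = 10 + 2*k*(-1 + k) (K(k) = (5 + (-1 + k)*k)*2 = (5 + k*(-1 + k))*2 = 10 + 2*k*(-1 + k))
-948*K(j(-4)) = -948*(10 + 2*11*(-1 + 11)) = -948*(10 + 2*11*10) = -948*(10 + 220) = -948*230 = -218040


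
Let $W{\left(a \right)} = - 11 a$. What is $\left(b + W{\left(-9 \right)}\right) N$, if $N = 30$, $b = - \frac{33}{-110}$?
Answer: $2979$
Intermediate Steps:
$b = \frac{3}{10}$ ($b = \left(-33\right) \left(- \frac{1}{110}\right) = \frac{3}{10} \approx 0.3$)
$\left(b + W{\left(-9 \right)}\right) N = \left(\frac{3}{10} - -99\right) 30 = \left(\frac{3}{10} + 99\right) 30 = \frac{993}{10} \cdot 30 = 2979$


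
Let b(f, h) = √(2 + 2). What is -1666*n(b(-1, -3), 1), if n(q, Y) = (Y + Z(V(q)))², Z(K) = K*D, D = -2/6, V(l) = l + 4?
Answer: -1666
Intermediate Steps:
V(l) = 4 + l
b(f, h) = 2 (b(f, h) = √4 = 2)
D = -⅓ (D = -2*⅙ = -⅓ ≈ -0.33333)
Z(K) = -K/3 (Z(K) = K*(-⅓) = -K/3)
n(q, Y) = (-4/3 + Y - q/3)² (n(q, Y) = (Y - (4 + q)/3)² = (Y + (-4/3 - q/3))² = (-4/3 + Y - q/3)²)
-1666*n(b(-1, -3), 1) = -1666*(-4 - 1*2 + 3*1)²/9 = -1666*(-4 - 2 + 3)²/9 = -1666*(-3)²/9 = -1666*9/9 = -1666*1 = -1666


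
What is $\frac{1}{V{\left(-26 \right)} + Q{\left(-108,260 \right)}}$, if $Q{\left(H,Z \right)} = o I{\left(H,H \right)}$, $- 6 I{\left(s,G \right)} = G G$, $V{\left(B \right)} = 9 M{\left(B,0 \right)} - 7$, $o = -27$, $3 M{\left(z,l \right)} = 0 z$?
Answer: $\frac{1}{52481} \approx 1.9055 \cdot 10^{-5}$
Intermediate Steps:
$M{\left(z,l \right)} = 0$ ($M{\left(z,l \right)} = \frac{0 z}{3} = \frac{1}{3} \cdot 0 = 0$)
$V{\left(B \right)} = -7$ ($V{\left(B \right)} = 9 \cdot 0 - 7 = 0 - 7 = -7$)
$I{\left(s,G \right)} = - \frac{G^{2}}{6}$ ($I{\left(s,G \right)} = - \frac{G G}{6} = - \frac{G^{2}}{6}$)
$Q{\left(H,Z \right)} = \frac{9 H^{2}}{2}$ ($Q{\left(H,Z \right)} = - 27 \left(- \frac{H^{2}}{6}\right) = \frac{9 H^{2}}{2}$)
$\frac{1}{V{\left(-26 \right)} + Q{\left(-108,260 \right)}} = \frac{1}{-7 + \frac{9 \left(-108\right)^{2}}{2}} = \frac{1}{-7 + \frac{9}{2} \cdot 11664} = \frac{1}{-7 + 52488} = \frac{1}{52481}$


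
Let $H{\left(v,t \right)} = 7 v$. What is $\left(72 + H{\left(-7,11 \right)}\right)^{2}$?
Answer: $529$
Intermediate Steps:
$\left(72 + H{\left(-7,11 \right)}\right)^{2} = \left(72 + 7 \left(-7\right)\right)^{2} = \left(72 - 49\right)^{2} = 23^{2} = 529$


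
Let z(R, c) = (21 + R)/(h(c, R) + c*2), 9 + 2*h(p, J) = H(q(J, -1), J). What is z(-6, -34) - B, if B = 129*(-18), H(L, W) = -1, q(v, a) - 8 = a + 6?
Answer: 169491/73 ≈ 2321.8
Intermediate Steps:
q(v, a) = 14 + a (q(v, a) = 8 + (a + 6) = 8 + (6 + a) = 14 + a)
h(p, J) = -5 (h(p, J) = -9/2 + (1/2)*(-1) = -9/2 - 1/2 = -5)
z(R, c) = (21 + R)/(-5 + 2*c) (z(R, c) = (21 + R)/(-5 + c*2) = (21 + R)/(-5 + 2*c))
B = -2322
z(-6, -34) - B = (21 - 6)/(-5 + 2*(-34)) - 1*(-2322) = 15/(-5 - 68) + 2322 = 15/(-73) + 2322 = -1/73*15 + 2322 = -15/73 + 2322 = 169491/73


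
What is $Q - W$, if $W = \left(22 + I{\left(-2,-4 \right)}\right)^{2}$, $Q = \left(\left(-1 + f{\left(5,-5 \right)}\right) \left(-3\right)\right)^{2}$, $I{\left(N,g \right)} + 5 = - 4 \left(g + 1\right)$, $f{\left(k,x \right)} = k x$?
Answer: $5243$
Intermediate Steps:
$I{\left(N,g \right)} = -9 - 4 g$ ($I{\left(N,g \right)} = -5 - 4 \left(g + 1\right) = -5 - 4 \left(1 + g\right) = -5 - \left(4 + 4 g\right) = -9 - 4 g$)
$Q = 6084$ ($Q = \left(\left(-1 + 5 \left(-5\right)\right) \left(-3\right)\right)^{2} = \left(\left(-1 - 25\right) \left(-3\right)\right)^{2} = \left(\left(-26\right) \left(-3\right)\right)^{2} = 78^{2} = 6084$)
$W = 841$ ($W = \left(22 - -7\right)^{2} = \left(22 + \left(-9 + 16\right)\right)^{2} = \left(22 + 7\right)^{2} = 29^{2} = 841$)
$Q - W = 6084 - 841 = 5243$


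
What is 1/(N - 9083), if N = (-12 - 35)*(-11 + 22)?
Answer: -1/9600 ≈ -0.00010417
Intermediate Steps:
N = -517 (N = -47*11 = -517)
1/(N - 9083) = 1/(-517 - 9083) = 1/(-9600) = -1/9600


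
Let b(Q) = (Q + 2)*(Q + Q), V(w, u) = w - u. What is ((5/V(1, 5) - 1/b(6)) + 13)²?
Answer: 1270129/9216 ≈ 137.82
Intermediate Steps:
b(Q) = 2*Q*(2 + Q) (b(Q) = (2 + Q)*(2*Q) = 2*Q*(2 + Q))
((5/V(1, 5) - 1/b(6)) + 13)² = ((5/(1 - 1*5) - 1/(2*6*(2 + 6))) + 13)² = ((5/(1 - 5) - 1/(2*6*8)) + 13)² = ((5/(-4) - 1/96) + 13)² = ((5*(-¼) - 1*1/96) + 13)² = ((-5/4 - 1/96) + 13)² = (-121/96 + 13)² = (1127/96)² = 1270129/9216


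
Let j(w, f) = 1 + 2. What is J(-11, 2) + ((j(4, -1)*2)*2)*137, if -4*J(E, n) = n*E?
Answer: 3299/2 ≈ 1649.5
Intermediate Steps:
j(w, f) = 3
J(E, n) = -E*n/4 (J(E, n) = -n*E/4 = -E*n/4)
J(-11, 2) + ((j(4, -1)*2)*2)*137 = -¼*(-11)*2 + ((3*2)*2)*137 = 11/2 + (6*2)*137 = 11/2 + 12*137 = 11/2 + 1644 = 3299/2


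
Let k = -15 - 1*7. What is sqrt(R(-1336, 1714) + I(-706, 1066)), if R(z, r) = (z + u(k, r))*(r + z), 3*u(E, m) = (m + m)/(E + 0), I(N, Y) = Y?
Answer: I*sqrt(63352586)/11 ≈ 723.58*I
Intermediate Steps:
k = -22 (k = -15 - 7 = -22)
u(E, m) = 2*m/(3*E) (u(E, m) = ((m + m)/(E + 0))/3 = ((2*m)/E)/3 = (2*m/E)/3 = 2*m/(3*E))
R(z, r) = (r + z)*(z - r/33) (R(z, r) = (z + (2/3)*r/(-22))*(r + z) = (z + (2/3)*r*(-1/22))*(r + z) = (z - r/33)*(r + z) = (r + z)*(z - r/33))
sqrt(R(-1336, 1714) + I(-706, 1066)) = sqrt(((-1336)**2 - 1/33*1714**2 + (32/33)*1714*(-1336)) + 1066) = sqrt((1784896 - 1/33*2937796 - 73276928/33) + 1066) = sqrt((1784896 - 2937796/33 - 73276928/33) + 1066) = sqrt(-5771052/11 + 1066) = sqrt(-5759326/11) = I*sqrt(63352586)/11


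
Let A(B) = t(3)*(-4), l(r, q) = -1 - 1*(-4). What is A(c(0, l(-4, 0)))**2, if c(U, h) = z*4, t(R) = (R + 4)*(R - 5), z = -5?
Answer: 3136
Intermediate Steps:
t(R) = (-5 + R)*(4 + R) (t(R) = (4 + R)*(-5 + R) = (-5 + R)*(4 + R))
l(r, q) = 3 (l(r, q) = -1 + 4 = 3)
c(U, h) = -20 (c(U, h) = -5*4 = -20)
A(B) = 56 (A(B) = (-20 + 3**2 - 1*3)*(-4) = (-20 + 9 - 3)*(-4) = -14*(-4) = 56)
A(c(0, l(-4, 0)))**2 = 56**2 = 3136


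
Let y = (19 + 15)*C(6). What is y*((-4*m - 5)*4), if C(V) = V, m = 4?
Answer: -17136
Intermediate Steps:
y = 204 (y = (19 + 15)*6 = 34*6 = 204)
y*((-4*m - 5)*4) = 204*((-4*4 - 5)*4) = 204*((-16 - 5)*4) = 204*(-21*4) = 204*(-84) = -17136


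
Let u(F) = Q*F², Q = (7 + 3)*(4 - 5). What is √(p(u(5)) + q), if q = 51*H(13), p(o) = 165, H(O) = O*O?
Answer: 12*√61 ≈ 93.723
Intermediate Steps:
Q = -10 (Q = 10*(-1) = -10)
H(O) = O²
u(F) = -10*F²
q = 8619 (q = 51*13² = 51*169 = 8619)
√(p(u(5)) + q) = √(165 + 8619) = √8784 = 12*√61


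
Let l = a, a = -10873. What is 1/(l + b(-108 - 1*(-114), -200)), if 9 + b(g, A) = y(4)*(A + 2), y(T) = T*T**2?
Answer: -1/23554 ≈ -4.2456e-5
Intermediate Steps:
l = -10873
y(T) = T**3
b(g, A) = 119 + 64*A (b(g, A) = -9 + 4**3*(A + 2) = -9 + 64*(2 + A) = -9 + (128 + 64*A) = 119 + 64*A)
1/(l + b(-108 - 1*(-114), -200)) = 1/(-10873 + (119 + 64*(-200))) = 1/(-10873 + (119 - 12800)) = 1/(-10873 - 12681) = 1/(-23554) = -1/23554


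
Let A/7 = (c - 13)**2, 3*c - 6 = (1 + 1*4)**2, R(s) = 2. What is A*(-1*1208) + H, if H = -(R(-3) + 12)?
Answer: -541310/9 ≈ -60146.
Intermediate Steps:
c = 31/3 (c = 2 + (1 + 1*4)**2/3 = 2 + (1 + 4)**2/3 = 2 + (1/3)*5**2 = 2 + (1/3)*25 = 2 + 25/3 = 31/3 ≈ 10.333)
A = 448/9 (A = 7*(31/3 - 13)**2 = 7*(-8/3)**2 = 7*(64/9) = 448/9 ≈ 49.778)
H = -14 (H = -(2 + 12) = -1*14 = -14)
A*(-1*1208) + H = 448*(-1*1208)/9 - 14 = (448/9)*(-1208) - 14 = -541184/9 - 14 = -541310/9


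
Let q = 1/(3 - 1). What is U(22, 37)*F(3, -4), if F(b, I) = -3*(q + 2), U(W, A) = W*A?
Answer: -6105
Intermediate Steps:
q = ½ (q = 1/2 = ½ ≈ 0.50000)
U(W, A) = A*W
F(b, I) = -15/2 (F(b, I) = -3*(½ + 2) = -3*5/2 = -15/2)
U(22, 37)*F(3, -4) = (37*22)*(-15/2) = 814*(-15/2) = -6105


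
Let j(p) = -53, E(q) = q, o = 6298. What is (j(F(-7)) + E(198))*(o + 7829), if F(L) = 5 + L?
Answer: 2048415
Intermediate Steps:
(j(F(-7)) + E(198))*(o + 7829) = (-53 + 198)*(6298 + 7829) = 145*14127 = 2048415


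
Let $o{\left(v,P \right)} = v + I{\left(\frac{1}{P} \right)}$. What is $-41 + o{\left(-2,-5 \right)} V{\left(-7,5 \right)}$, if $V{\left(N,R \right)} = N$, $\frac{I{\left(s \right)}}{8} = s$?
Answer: $- \frac{79}{5} \approx -15.8$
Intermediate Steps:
$I{\left(s \right)} = 8 s$
$o{\left(v,P \right)} = v + \frac{8}{P}$
$-41 + o{\left(-2,-5 \right)} V{\left(-7,5 \right)} = -41 + \left(-2 + \frac{8}{-5}\right) \left(-7\right) = -41 + \left(-2 + 8 \left(- \frac{1}{5}\right)\right) \left(-7\right) = -41 + \left(-2 - \frac{8}{5}\right) \left(-7\right) = -41 - - \frac{126}{5} = -41 + \frac{126}{5} = - \frac{79}{5}$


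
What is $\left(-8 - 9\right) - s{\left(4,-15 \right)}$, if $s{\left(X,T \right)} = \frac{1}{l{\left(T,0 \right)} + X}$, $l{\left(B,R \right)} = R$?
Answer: $- \frac{69}{4} \approx -17.25$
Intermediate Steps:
$s{\left(X,T \right)} = \frac{1}{X}$ ($s{\left(X,T \right)} = \frac{1}{0 + X} = \frac{1}{X}$)
$\left(-8 - 9\right) - s{\left(4,-15 \right)} = \left(-8 - 9\right) - \frac{1}{4} = -17 - \frac{1}{4} = - \frac{69}{4}$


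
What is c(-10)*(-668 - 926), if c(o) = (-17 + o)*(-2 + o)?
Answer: -516456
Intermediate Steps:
c(-10)*(-668 - 926) = (34 + (-10)² - 19*(-10))*(-668 - 926) = (34 + 100 + 190)*(-1594) = 324*(-1594) = -516456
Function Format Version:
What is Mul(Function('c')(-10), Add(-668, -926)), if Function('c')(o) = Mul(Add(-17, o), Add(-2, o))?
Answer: -516456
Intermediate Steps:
Mul(Function('c')(-10), Add(-668, -926)) = Mul(Add(34, Pow(-10, 2), Mul(-19, -10)), Add(-668, -926)) = Mul(Add(34, 100, 190), -1594) = Mul(324, -1594) = -516456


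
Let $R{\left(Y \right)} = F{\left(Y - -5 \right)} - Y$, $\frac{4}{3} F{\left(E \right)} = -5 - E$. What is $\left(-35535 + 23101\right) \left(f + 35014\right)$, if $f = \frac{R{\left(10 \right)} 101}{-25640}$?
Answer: $- \frac{1116276630449}{2564} \approx -4.3537 \cdot 10^{8}$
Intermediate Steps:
$F{\left(E \right)} = - \frac{15}{4} - \frac{3 E}{4}$ ($F{\left(E \right)} = \frac{3 \left(-5 - E\right)}{4} = - \frac{15}{4} - \frac{3 E}{4}$)
$R{\left(Y \right)} = - \frac{15}{2} - \frac{7 Y}{4}$ ($R{\left(Y \right)} = \left(- \frac{15}{4} - \frac{3 \left(Y - -5\right)}{4}\right) - Y = \left(- \frac{15}{4} - \frac{3 \left(Y + 5\right)}{4}\right) - Y = \left(- \frac{15}{4} - \frac{3 \left(5 + Y\right)}{4}\right) - Y = \left(- \frac{15}{4} - \left(\frac{15}{4} + \frac{3 Y}{4}\right)\right) - Y = \left(- \frac{15}{2} - \frac{3 Y}{4}\right) - Y = - \frac{15}{2} - \frac{7 Y}{4}$)
$f = \frac{505}{5128}$ ($f = \frac{\left(- \frac{15}{2} - \frac{35}{2}\right) 101}{-25640} = \left(- \frac{15}{2} - \frac{35}{2}\right) 101 \left(- \frac{1}{25640}\right) = \left(-25\right) 101 \left(- \frac{1}{25640}\right) = \left(-2525\right) \left(- \frac{1}{25640}\right) = \frac{505}{5128} \approx 0.098479$)
$\left(-35535 + 23101\right) \left(f + 35014\right) = \left(-35535 + 23101\right) \left(\frac{505}{5128} + 35014\right) = \left(-12434\right) \frac{179552297}{5128} = - \frac{1116276630449}{2564}$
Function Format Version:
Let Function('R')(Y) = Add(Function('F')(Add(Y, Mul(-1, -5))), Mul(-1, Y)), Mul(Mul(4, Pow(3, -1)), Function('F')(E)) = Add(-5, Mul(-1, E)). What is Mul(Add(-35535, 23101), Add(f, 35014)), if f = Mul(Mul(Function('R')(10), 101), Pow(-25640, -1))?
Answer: Rational(-1116276630449, 2564) ≈ -4.3537e+8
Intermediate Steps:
Function('F')(E) = Add(Rational(-15, 4), Mul(Rational(-3, 4), E)) (Function('F')(E) = Mul(Rational(3, 4), Add(-5, Mul(-1, E))) = Add(Rational(-15, 4), Mul(Rational(-3, 4), E)))
Function('R')(Y) = Add(Rational(-15, 2), Mul(Rational(-7, 4), Y)) (Function('R')(Y) = Add(Add(Rational(-15, 4), Mul(Rational(-3, 4), Add(Y, Mul(-1, -5)))), Mul(-1, Y)) = Add(Add(Rational(-15, 4), Mul(Rational(-3, 4), Add(Y, 5))), Mul(-1, Y)) = Add(Add(Rational(-15, 4), Mul(Rational(-3, 4), Add(5, Y))), Mul(-1, Y)) = Add(Add(Rational(-15, 4), Add(Rational(-15, 4), Mul(Rational(-3, 4), Y))), Mul(-1, Y)) = Add(Add(Rational(-15, 2), Mul(Rational(-3, 4), Y)), Mul(-1, Y)) = Add(Rational(-15, 2), Mul(Rational(-7, 4), Y)))
f = Rational(505, 5128) (f = Mul(Mul(Add(Rational(-15, 2), Mul(Rational(-7, 4), 10)), 101), Pow(-25640, -1)) = Mul(Mul(Add(Rational(-15, 2), Rational(-35, 2)), 101), Rational(-1, 25640)) = Mul(Mul(-25, 101), Rational(-1, 25640)) = Mul(-2525, Rational(-1, 25640)) = Rational(505, 5128) ≈ 0.098479)
Mul(Add(-35535, 23101), Add(f, 35014)) = Mul(Add(-35535, 23101), Add(Rational(505, 5128), 35014)) = Mul(-12434, Rational(179552297, 5128)) = Rational(-1116276630449, 2564)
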